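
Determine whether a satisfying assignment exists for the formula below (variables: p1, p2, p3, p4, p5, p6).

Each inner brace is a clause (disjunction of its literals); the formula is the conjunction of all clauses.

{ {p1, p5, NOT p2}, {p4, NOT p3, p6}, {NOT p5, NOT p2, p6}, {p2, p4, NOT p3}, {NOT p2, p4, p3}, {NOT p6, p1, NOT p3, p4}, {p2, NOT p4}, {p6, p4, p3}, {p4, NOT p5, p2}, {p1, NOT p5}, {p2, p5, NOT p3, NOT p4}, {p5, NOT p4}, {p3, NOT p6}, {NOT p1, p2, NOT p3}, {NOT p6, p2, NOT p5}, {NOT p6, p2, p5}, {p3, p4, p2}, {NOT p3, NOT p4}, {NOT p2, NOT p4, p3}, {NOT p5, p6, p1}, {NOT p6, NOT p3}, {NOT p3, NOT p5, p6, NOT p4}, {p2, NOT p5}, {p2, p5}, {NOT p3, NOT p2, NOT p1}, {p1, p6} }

Branch on p2: set p2 = true.
Branch on p1: set p1 = true.
(NOT p3) alone gives p3 = false.
(p4) alone gives p4 = true.
But (NOT p4) is also a unit clause — contradiction.
Backtrack on p1: now try p1 = false.
(p5) alone gives p5 = true.
But (NOT p5) is also a unit clause — contradiction.
Either choice for p1 ends in contradiction.
Backtrack on p2: now try p2 = false.
(NOT p4) alone gives p4 = false.
(NOT p3) alone gives p3 = false.
But (p3) is also a unit clause — contradiction.
Either choice for p2 ends in contradiction.
No assignment satisfies every clause.

No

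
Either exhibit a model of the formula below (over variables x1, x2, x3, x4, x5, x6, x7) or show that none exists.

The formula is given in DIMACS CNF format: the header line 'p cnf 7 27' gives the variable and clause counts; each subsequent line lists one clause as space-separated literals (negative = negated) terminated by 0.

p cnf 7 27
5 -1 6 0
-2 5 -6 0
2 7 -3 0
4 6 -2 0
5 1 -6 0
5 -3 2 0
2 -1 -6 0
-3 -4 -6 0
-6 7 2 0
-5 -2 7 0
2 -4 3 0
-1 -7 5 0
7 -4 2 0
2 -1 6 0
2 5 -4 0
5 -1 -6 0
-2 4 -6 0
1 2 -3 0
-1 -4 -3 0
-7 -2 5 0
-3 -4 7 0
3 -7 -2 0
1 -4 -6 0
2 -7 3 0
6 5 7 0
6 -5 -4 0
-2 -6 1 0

x1 ↦ False, x2 ↦ False, x3 ↦ False, x4 ↦ False, x5 ↦ True, x6 ↦ False, x7 ↦ False

Branch on x5: set x5 = True.
Branch on x2: set x2 = False.
Branch on x7: set x7 = False.
(¬x3) alone gives x3 = False.
(¬x6) alone gives x6 = False.
(¬x4) alone gives x4 = False.
(¬x1) alone gives x1 = False.
All clauses are satisfied.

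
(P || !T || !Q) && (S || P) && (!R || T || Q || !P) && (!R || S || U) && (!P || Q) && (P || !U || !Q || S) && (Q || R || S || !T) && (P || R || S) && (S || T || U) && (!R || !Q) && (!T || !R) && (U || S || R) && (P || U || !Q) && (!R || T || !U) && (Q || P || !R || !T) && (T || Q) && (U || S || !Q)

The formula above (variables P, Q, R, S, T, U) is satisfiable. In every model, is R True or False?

False

Suppose R = true.
Unit clause (!Q) forces Q = false.
Unit clause (!P) forces P = false.
Unit clause (S) forces S = true.
Unit clause (!T) forces T = false.
That conflicts with the unit clause (T).
So every satisfying assignment has R = False.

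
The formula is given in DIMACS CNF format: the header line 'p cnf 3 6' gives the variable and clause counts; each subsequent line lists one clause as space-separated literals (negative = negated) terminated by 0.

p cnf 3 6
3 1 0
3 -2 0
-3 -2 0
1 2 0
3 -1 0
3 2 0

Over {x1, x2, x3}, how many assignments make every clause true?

There are 2^3 = 8 truth assignments over (x1, x2, x3).
Check each against the 6 clauses (columns in the order x1, x2, x3):
  F F F  ✗ fails (x3 ∨ x1)
  F F T  ✗ fails (x1 ∨ x2)
  F T F  ✗ fails (x3 ∨ x1)
  F T T  ✗ fails (¬x3 ∨ ¬x2)
  T F F  ✗ fails (x3 ∨ ¬x1)
  T F T  ✓ satisfies all
  T T F  ✗ fails (x3 ∨ ¬x2)
  T T T  ✗ fails (¬x3 ∨ ¬x2)
1 of the 8 rows is a model.

1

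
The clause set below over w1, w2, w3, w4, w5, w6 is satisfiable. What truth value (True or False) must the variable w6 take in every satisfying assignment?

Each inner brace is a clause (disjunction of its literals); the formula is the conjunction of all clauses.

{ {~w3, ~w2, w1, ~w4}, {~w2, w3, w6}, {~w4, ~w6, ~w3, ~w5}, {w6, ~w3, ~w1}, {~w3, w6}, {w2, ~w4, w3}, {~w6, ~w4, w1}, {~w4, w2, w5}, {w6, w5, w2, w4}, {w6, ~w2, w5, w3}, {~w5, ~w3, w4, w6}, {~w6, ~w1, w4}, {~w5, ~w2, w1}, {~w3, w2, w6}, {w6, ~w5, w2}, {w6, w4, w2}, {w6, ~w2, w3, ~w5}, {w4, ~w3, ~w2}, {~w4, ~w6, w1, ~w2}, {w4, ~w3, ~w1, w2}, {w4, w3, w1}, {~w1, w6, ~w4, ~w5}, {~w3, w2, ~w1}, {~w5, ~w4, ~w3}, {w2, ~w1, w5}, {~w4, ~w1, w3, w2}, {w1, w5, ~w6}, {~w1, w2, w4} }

True

Suppose w6 = 0.
The clause (~w3) is unit, so w3 = 0.
The clause (~w2) is unit, so w2 = 0.
The clause (~w4) is unit, so w4 = 0.
That conflicts with the unit clause (w4).
So every satisfying assignment has w6 = True.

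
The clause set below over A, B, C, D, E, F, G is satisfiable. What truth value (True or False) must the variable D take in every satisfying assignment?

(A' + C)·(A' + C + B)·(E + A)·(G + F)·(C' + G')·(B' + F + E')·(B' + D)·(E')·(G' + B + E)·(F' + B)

True

Suppose D = 0.
The clause (B') is unit, so B = 0.
The clause (E') is unit, so E = 0.
The clause (A) is unit, so A = 1.
The clause (C) is unit, so C = 1.
The clause (G') is unit, so G = 0.
The clause (F) is unit, so F = 1.
Now (F') is unsatisfied and unit — conflict.
So every satisfying assignment has D = True.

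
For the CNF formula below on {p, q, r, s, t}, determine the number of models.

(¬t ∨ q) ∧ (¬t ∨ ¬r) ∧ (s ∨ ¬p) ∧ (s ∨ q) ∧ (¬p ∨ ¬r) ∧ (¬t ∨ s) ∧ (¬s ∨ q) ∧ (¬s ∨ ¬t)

There are 2^5 = 32 truth assignments over (p, q, r, s, t).
Split on r. With r = True, the clauses containing r are satisfied and ¬r drops from the rest; 2 of the 2^4 = 16 assignments to the other variables satisfy what remains.
With r = False, by the same count on the reduced clause set, 3 assignments work.
(One model: p=F, q=T, r=F, s=F, t=F.)
Total: 2 + 3 = 5.

5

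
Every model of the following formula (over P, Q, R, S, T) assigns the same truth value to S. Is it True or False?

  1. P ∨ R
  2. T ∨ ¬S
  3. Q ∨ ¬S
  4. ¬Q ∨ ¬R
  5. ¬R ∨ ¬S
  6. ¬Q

False

Suppose S = True.
From the singleton clause (T), T = True.
From the singleton clause (Q), Q = True.
But (¬Q) is also a unit clause — contradiction.
So every satisfying assignment has S = False.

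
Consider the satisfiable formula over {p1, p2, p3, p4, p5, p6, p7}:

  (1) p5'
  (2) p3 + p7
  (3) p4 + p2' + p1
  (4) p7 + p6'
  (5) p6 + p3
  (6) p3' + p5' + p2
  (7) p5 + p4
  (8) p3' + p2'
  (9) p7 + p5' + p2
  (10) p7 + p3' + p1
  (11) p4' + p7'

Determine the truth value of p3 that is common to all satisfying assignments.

True

Suppose p3 = 0.
Unit clause (p5') forces p5 = 0.
Unit clause (p7) forces p7 = 1.
Unit clause (p6) forces p6 = 1.
Unit clause (p4) forces p4 = 1.
That conflicts with the unit clause (p4').
So every satisfying assignment has p3 = True.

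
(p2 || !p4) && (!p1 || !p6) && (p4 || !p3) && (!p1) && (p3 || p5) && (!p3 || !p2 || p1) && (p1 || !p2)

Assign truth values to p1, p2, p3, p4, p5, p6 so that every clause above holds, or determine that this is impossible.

The clause (!p1) is unit, so p1 = false.
The clause (!p2) is unit, so p2 = false.
The clause (!p4) is unit, so p4 = false.
The clause (!p3) is unit, so p3 = false.
The clause (p5) is unit, so p5 = true.
Every clause is now satisfied; p6 is unconstrained.

p1 ↦ false,  p2 ↦ false,  p3 ↦ false,  p4 ↦ false,  p5 ↦ true,  p6 ↦ false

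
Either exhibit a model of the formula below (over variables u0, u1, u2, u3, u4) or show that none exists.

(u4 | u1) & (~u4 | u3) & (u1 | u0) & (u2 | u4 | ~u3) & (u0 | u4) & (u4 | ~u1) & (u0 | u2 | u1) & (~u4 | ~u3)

UNSATISFIABLE

Suppose u4 = 1.
(u3) alone gives u3 = 1.
That conflicts with the unit clause (~u3).
That branch fails; take u4 = 0 instead.
(u1) alone gives u1 = 1.
That conflicts with the unit clause (~u1).
Neither u4 = 1 nor u4 = 0 works.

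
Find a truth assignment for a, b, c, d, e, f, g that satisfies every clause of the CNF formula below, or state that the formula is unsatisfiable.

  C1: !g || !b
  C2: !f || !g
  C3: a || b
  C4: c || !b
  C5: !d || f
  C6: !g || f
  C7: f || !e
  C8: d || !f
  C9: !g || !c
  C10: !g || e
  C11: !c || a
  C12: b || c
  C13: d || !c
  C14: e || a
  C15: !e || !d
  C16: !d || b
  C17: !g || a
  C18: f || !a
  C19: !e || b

Branch on g: set g = false.
Branch on a: set a = true.
(f) alone gives f = true.
(d) alone gives d = true.
(!e) alone gives e = false.
(b) alone gives b = true.
(c) alone gives c = true.
All clauses are satisfied.

a=true, b=true, c=true, d=true, e=false, f=true, g=false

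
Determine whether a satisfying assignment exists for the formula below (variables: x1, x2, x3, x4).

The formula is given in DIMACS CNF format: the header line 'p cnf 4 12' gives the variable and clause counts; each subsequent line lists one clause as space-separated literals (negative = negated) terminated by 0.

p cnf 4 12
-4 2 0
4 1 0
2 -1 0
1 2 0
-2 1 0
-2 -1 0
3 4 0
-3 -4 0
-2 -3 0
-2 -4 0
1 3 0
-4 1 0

No

Suppose x4 = False.
Unit clause (x1) forces x1 = True.
Unit clause (x2) forces x2 = True.
But (¬x2) is also a unit clause — contradiction.
That branch fails; take x4 = True instead.
Unit clause (x2) forces x2 = True.
But (¬x2) is also a unit clause — contradiction.
Either choice for x4 ends in contradiction.
No assignment satisfies every clause.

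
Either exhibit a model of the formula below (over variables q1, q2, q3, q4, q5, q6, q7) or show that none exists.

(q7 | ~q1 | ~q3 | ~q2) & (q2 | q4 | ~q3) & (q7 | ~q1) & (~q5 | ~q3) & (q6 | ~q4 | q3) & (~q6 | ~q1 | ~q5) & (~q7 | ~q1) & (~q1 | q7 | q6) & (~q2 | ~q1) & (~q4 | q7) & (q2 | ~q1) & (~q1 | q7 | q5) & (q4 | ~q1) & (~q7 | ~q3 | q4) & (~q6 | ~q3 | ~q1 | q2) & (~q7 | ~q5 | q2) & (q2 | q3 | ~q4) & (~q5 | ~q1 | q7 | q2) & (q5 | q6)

q1: 0,  q2: 0,  q3: 0,  q4: 0,  q5: 0,  q6: 1,  q7: 0

Suppose q7 = 0.
(~q1) alone gives q1 = 0.
(~q4) alone gives q4 = 0.
Suppose q2 = 0.
(~q3) alone gives q3 = 0.
Suppose q5 = 0.
(q6) alone gives q6 = 1.
All clauses are satisfied.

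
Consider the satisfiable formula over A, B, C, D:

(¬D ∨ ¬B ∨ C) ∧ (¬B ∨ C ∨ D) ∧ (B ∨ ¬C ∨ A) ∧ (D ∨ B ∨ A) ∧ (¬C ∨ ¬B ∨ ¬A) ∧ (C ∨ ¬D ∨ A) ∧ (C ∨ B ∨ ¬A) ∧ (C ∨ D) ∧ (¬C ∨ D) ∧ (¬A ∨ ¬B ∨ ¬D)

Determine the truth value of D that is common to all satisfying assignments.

True

Suppose D = False.
(C) alone gives C = True.
Now (¬C) is unsatisfied and unit — conflict.
So every satisfying assignment has D = True.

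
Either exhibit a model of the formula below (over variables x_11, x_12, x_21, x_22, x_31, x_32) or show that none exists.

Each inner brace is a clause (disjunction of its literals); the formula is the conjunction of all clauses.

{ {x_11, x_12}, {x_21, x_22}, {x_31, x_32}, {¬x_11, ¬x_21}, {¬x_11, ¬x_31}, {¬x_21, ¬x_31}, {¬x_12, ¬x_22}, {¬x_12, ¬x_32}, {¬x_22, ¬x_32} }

Try x_11 = True.
The clause (¬x_21) is unit, so x_21 = False.
The clause (x_22) is unit, so x_22 = True.
The clause (¬x_31) is unit, so x_31 = False.
The clause (x_32) is unit, so x_32 = True.
Now (¬x_32) is unsatisfied and unit — conflict.
Backtrack on x_11: now try x_11 = False.
The clause (x_12) is unit, so x_12 = True.
The clause (¬x_22) is unit, so x_22 = False.
The clause (x_21) is unit, so x_21 = True.
The clause (¬x_31) is unit, so x_31 = False.
The clause (x_32) is unit, so x_32 = True.
Now (¬x_32) is unsatisfied and unit — conflict.
Neither x_11 = True nor x_11 = False works.

UNSATISFIABLE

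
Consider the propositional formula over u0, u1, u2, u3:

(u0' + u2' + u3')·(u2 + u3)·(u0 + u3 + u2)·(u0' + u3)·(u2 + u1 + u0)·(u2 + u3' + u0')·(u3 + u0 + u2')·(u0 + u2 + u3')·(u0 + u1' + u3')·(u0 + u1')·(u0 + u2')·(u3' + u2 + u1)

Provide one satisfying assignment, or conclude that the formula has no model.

Branch on u2: set u2 = 1.
From the singleton clause (u0), u0 = 1.
From the singleton clause (u3'), u3 = 0.
But (u3) is also a unit clause — contradiction.
That branch fails; take u2 = 0 instead.
From the singleton clause (u3), u3 = 1.
From the singleton clause (u0'), u0 = 0.
But (u0) is also a unit clause — contradiction.
Either choice for u2 ends in contradiction.

UNSATISFIABLE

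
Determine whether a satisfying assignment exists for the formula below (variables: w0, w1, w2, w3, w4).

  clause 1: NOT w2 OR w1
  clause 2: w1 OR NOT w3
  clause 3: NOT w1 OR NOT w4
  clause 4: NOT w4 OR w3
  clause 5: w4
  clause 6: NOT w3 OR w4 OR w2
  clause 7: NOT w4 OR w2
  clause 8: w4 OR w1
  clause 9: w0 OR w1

Unit clause (w4) forces w4 = true.
Unit clause (NOT w1) forces w1 = false.
Unit clause (NOT w2) forces w2 = false.
That conflicts with the unit clause (w2).
No assignment satisfies every clause.

No, unsatisfiable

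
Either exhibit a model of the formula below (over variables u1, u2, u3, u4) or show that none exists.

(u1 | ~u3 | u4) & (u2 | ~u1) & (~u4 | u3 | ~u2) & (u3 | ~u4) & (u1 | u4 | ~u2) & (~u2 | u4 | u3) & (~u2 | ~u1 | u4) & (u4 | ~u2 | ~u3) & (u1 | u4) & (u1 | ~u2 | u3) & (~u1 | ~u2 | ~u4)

Branch on u2: set u2 = 0.
The clause (~u1) is unit, so u1 = 0.
The clause (u4) is unit, so u4 = 1.
The clause (u3) is unit, so u3 = 1.
Every clause now holds.

u1 ↦ 0,  u2 ↦ 0,  u3 ↦ 1,  u4 ↦ 1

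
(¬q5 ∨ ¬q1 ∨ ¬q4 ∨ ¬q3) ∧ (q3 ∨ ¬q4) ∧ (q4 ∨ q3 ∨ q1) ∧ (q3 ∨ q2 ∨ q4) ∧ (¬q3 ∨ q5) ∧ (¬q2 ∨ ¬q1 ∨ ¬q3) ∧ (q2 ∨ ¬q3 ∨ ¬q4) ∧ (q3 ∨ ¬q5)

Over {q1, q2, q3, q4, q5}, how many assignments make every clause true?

5

There are 2^5 = 32 truth assignments over (q1, q2, q3, q4, q5).
Split on q5. With q5 = True, the clauses containing q5 are satisfied and ¬q5 drops from the rest; 4 of the 2^4 = 16 assignments to the other variables satisfy what remains.
With q5 = False, by the same count on the reduced clause set, 1 assignment works.
(One model: q1=F, q2=F, q3=T, q4=F, q5=T.)
Total: 4 + 1 = 5.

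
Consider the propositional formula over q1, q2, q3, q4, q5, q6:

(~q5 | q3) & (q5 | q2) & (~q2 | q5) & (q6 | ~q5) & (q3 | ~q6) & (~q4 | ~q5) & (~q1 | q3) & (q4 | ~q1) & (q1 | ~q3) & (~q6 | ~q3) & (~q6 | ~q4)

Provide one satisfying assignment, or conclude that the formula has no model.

UNSATISFIABLE

Suppose q5 = 0.
The clause (q2) is unit, so q2 = 1.
That conflicts with the unit clause (~q2).
That branch fails; take q5 = 1 instead.
The clause (q3) is unit, so q3 = 1.
The clause (q6) is unit, so q6 = 1.
That conflicts with the unit clause (~q6).
Both values of q5 lead to a conflict.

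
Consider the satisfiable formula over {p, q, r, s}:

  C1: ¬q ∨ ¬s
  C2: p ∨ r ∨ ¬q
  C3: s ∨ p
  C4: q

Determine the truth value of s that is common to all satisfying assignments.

Suppose s = True.
The clause (¬q) is unit, so q = False.
That conflicts with the unit clause (q).
So every satisfying assignment has s = False.

False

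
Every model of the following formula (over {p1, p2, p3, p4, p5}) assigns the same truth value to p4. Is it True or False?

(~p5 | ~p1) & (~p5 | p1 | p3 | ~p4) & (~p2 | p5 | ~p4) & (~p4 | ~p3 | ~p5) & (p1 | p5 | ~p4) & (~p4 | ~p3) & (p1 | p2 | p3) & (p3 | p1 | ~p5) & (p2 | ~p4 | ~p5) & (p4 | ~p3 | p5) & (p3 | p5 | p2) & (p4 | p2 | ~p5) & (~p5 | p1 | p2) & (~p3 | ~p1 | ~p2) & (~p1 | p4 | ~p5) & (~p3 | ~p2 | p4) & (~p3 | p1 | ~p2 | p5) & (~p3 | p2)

Suppose p4 = 1.
(~p3) alone gives p3 = 0.
Try p5 = 0.
(~p2) alone gives p2 = 0.
That conflicts with the unit clause (p2).
Backtrack on p5: now try p5 = 1.
(~p1) alone gives p1 = 0.
That conflicts with the unit clause (p1).
Both values of p5 lead to a conflict.
So every satisfying assignment has p4 = False.

False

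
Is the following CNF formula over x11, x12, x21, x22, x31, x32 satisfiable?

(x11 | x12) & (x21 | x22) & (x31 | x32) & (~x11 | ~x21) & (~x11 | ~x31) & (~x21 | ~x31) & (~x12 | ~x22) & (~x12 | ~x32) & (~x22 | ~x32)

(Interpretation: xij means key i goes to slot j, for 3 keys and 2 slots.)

Suppose x11 = 1.
Unit clause (~x21) forces x21 = 0.
Unit clause (x22) forces x22 = 1.
Unit clause (~x31) forces x31 = 0.
Unit clause (x32) forces x32 = 1.
Now (~x32) is unsatisfied and unit — conflict.
So x11 must be the other value — set x11 = 0.
Unit clause (x12) forces x12 = 1.
Unit clause (~x22) forces x22 = 0.
Unit clause (x21) forces x21 = 1.
Unit clause (~x31) forces x31 = 0.
Unit clause (x32) forces x32 = 1.
Now (~x32) is unsatisfied and unit — conflict.
Both values of x11 lead to a conflict.
No assignment satisfies every clause.

No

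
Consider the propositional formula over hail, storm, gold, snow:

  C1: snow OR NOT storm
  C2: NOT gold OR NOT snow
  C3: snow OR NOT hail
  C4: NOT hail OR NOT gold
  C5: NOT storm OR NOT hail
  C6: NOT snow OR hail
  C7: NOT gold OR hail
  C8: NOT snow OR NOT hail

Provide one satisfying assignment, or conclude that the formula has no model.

Branch on snow: set snow = false.
The clause (NOT storm) is unit, so storm = false.
The clause (NOT hail) is unit, so hail = false.
The clause (NOT gold) is unit, so gold = false.
All clauses are satisfied.

hail ↦ false; storm ↦ false; gold ↦ false; snow ↦ false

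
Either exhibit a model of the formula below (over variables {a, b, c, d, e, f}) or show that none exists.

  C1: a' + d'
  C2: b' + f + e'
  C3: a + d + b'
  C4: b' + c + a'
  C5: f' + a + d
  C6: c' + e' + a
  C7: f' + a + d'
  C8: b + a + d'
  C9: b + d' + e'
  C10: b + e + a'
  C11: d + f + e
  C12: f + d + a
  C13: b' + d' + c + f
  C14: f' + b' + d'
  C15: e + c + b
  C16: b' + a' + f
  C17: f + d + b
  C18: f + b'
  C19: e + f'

a ↦ 1, b ↦ 0, c ↦ 0, d ↦ 0, e ↦ 1, f ↦ 1

Try a = 1.
(d') alone gives d = 0.
Try b = 0.
(e) alone gives e = 1.
(f) alone gives f = 1.
All clauses hold; c can take either value.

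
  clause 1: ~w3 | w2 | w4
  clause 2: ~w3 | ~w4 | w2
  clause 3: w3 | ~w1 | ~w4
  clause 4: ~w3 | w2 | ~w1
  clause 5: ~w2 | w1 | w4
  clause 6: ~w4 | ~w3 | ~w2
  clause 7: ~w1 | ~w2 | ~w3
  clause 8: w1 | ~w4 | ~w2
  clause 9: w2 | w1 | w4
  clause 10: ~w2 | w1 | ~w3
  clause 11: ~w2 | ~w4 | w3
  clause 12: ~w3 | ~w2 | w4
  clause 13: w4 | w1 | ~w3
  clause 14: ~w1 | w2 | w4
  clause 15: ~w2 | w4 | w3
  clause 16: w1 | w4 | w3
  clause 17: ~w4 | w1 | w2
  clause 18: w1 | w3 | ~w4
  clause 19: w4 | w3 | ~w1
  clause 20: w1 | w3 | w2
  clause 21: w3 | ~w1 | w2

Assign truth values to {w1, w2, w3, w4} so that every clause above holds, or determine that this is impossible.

UNSATISFIABLE

Branch on w3: set w3 = 0.
Branch on w1: set w1 = 0.
The clause (w4) is unit, so w4 = 1.
Now (~w4) is unsatisfied and unit — conflict.
So w1 must be the other value — set w1 = 1.
The clause (~w4) is unit, so w4 = 0.
Now (w4) is unsatisfied and unit — conflict.
Either choice for w1 ends in contradiction.
So w3 must be the other value — set w3 = 1.
Branch on w2: set w2 = 1.
The clause (~w4) is unit, so w4 = 0.
Now (w4) is unsatisfied and unit — conflict.
So w2 must be the other value — set w2 = 0.
The clause (w4) is unit, so w4 = 1.
Now (~w4) is unsatisfied and unit — conflict.
Either choice for w2 ends in contradiction.
Either choice for w3 ends in contradiction.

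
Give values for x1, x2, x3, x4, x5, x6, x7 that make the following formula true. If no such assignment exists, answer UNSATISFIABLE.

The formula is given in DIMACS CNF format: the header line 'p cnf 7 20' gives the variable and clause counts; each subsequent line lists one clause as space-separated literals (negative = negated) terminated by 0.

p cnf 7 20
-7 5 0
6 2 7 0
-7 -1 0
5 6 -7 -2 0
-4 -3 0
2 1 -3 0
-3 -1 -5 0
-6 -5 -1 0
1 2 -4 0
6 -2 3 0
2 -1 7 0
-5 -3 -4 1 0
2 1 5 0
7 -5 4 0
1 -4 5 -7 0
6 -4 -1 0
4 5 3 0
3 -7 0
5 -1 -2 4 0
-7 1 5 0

Try x7 = False.
Try x6 = True.
Try x4 = True.
The clause (¬x3) is unit, so x3 = False.
Try x5 = False.
Try x1 = True.
The clause (x2) is unit, so x2 = True.
Every clause now holds.

x1=True; x2=True; x3=False; x4=True; x5=False; x6=True; x7=False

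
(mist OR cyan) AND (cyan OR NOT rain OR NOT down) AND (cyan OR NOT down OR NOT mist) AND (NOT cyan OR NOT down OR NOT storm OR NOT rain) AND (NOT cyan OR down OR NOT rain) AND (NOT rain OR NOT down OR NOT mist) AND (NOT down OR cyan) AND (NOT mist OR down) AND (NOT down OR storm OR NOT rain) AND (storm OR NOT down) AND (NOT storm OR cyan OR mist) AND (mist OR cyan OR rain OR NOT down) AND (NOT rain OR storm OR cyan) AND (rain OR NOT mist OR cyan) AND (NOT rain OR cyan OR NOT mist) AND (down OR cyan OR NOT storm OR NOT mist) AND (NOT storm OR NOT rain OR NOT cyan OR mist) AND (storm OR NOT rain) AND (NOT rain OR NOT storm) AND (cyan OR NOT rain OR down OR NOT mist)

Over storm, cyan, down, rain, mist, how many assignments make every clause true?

There are 2^5 = 32 truth assignments over (storm, cyan, down, rain, mist).
Split on rain. With rain = true, the clauses containing rain are satisfied and NOT rain drops from the rest; 0 of the 2^4 = 16 assignments to the other variables satisfy what remains.
With rain = false, by the same count on the reduced clause set, 4 assignments work.
(One model: storm=F, cyan=T, down=F, rain=F, mist=F.)
Total: 0 + 4 = 4.

4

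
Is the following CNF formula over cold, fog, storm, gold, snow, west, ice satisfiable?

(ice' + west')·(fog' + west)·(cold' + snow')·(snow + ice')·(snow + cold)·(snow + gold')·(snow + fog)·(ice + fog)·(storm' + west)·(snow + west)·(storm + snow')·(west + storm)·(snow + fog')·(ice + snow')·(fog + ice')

Suppose ice = 0.
Unit clause (fog) forces fog = 1.
Unit clause (west) forces west = 1.
Unit clause (snow) forces snow = 1.
Now (snow') is unsatisfied and unit — conflict.
Backtrack on ice: now try ice = 1.
Unit clause (west') forces west = 0.
Unit clause (fog') forces fog = 0.
Now (fog) is unsatisfied and unit — conflict.
Both values of ice lead to a conflict.
No assignment satisfies every clause.

No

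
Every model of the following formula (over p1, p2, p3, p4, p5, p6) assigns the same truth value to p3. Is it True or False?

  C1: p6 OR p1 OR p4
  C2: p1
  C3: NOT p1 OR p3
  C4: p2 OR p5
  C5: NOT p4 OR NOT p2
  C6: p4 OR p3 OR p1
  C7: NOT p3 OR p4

True

Suppose p3 = false.
From the singleton clause (p1), p1 = true.
But (NOT p1) is also a unit clause — contradiction.
So every satisfying assignment has p3 = True.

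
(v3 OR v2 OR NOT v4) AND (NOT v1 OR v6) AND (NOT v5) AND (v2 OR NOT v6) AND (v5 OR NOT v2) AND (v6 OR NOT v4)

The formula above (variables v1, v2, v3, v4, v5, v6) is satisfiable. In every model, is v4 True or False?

Suppose v4 = true.
(NOT v5) alone gives v5 = false.
(NOT v2) alone gives v2 = false.
(v3) alone gives v3 = true.
(NOT v6) alone gives v6 = false.
That conflicts with the unit clause (v6).
So every satisfying assignment has v4 = False.

False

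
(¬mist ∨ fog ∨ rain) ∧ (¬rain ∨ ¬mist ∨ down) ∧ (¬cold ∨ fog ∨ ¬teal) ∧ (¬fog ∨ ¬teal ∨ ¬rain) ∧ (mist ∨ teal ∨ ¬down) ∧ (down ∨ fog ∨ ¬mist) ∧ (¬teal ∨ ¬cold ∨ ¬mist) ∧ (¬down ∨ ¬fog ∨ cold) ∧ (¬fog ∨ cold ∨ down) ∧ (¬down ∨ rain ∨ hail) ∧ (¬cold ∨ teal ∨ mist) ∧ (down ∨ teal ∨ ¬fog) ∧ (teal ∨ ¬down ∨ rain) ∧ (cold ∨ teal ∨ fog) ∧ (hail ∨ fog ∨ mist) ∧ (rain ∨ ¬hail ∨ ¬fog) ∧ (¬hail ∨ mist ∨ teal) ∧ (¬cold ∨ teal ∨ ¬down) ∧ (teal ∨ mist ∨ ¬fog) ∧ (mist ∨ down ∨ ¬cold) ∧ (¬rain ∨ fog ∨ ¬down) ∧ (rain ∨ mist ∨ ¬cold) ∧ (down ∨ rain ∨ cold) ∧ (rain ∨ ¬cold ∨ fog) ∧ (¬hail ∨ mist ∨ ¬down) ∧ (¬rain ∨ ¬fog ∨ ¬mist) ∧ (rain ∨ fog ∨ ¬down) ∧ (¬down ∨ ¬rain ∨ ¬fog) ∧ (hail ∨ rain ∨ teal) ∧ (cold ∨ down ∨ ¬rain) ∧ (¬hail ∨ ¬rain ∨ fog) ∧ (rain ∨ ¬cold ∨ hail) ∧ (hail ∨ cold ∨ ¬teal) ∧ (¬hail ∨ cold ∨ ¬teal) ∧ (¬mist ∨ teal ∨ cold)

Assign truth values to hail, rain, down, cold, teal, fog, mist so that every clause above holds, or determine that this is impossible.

Case mist = False:
Case teal = True:
Case cold = False:
From the singleton clause (hail), hail = True.
That conflicts with the unit clause (¬hail).
That branch fails; take cold = True instead.
From the singleton clause (fog), fog = True.
From the singleton clause (¬rain), rain = False.
That conflicts with the unit clause (rain).
Either choice for cold ends in contradiction.
That branch fails; take teal = False instead.
From the singleton clause (¬down), down = False.
From the singleton clause (¬cold), cold = False.
From the singleton clause (¬fog), fog = False.
That conflicts with the unit clause (fog).
Either choice for teal ends in contradiction.
That branch fails; take mist = True instead.
Case fog = True:
From the singleton clause (¬rain), rain = False.
From the singleton clause (¬hail), hail = False.
From the singleton clause (¬down), down = False.
From the singleton clause (cold), cold = True.
That conflicts with the unit clause (¬cold).
That branch fails; take fog = False instead.
From the singleton clause (rain), rain = True.
From the singleton clause (down), down = True.
That conflicts with the unit clause (¬down).
Either choice for fog ends in contradiction.
Either choice for mist ends in contradiction.

UNSATISFIABLE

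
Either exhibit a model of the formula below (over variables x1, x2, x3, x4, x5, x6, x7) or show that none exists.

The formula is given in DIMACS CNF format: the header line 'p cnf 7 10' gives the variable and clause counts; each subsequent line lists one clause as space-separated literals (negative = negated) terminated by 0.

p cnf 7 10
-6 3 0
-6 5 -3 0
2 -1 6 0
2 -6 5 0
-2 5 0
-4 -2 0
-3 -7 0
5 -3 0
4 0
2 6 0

The clause (x4) is unit, so x4 = True.
The clause (¬x2) is unit, so x2 = False.
The clause (x6) is unit, so x6 = True.
The clause (x3) is unit, so x3 = True.
The clause (x5) is unit, so x5 = True.
The clause (¬x7) is unit, so x7 = False.
No clause remains; x1 is free.

x1 ↦ False; x2 ↦ False; x3 ↦ True; x4 ↦ True; x5 ↦ True; x6 ↦ True; x7 ↦ False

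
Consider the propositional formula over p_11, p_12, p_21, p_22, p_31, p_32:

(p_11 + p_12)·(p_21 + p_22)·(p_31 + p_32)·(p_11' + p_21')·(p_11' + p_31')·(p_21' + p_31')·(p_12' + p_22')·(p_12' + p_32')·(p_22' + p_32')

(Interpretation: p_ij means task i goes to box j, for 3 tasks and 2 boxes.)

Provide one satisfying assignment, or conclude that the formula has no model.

UNSATISFIABLE

Case p_11 = 1:
(p_21') alone gives p_21 = 0.
(p_22) alone gives p_22 = 1.
(p_31') alone gives p_31 = 0.
(p_32) alone gives p_32 = 1.
That conflicts with the unit clause (p_32').
Backtrack on p_11: now try p_11 = 0.
(p_12) alone gives p_12 = 1.
(p_22') alone gives p_22 = 0.
(p_21) alone gives p_21 = 1.
(p_31') alone gives p_31 = 0.
(p_32) alone gives p_32 = 1.
That conflicts with the unit clause (p_32').
Both values of p_11 lead to a conflict.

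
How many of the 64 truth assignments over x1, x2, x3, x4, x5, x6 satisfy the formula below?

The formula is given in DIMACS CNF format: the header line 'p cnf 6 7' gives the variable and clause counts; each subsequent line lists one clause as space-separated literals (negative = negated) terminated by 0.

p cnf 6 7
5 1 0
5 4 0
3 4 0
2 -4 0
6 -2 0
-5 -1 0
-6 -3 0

3

There are 2^6 = 64 truth assignments over (x1, x2, x3, x4, x5, x6).
Split on x5. With x5 = True, the clauses containing x5 are satisfied and ¬x5 drops from the rest; 2 of the 2^5 = 32 assignments to the other variables satisfy what remains.
With x5 = False, by the same count on the reduced clause set, 1 assignment works.
Total: 2 + 1 = 3.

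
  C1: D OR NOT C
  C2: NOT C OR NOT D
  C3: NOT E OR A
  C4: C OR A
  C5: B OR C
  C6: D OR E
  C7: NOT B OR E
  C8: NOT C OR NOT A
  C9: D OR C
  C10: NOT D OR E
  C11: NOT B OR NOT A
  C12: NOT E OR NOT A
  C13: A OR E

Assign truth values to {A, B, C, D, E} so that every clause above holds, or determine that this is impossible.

Try D = true.
Unit clause (NOT C) forces C = false.
Unit clause (A) forces A = true.
Unit clause (B) forces B = true.
Now (NOT B) is unsatisfied and unit — conflict.
That branch fails; take D = false instead.
Unit clause (NOT C) forces C = false.
Now (C) is unsatisfied and unit — conflict.
Either choice for D ends in contradiction.

UNSATISFIABLE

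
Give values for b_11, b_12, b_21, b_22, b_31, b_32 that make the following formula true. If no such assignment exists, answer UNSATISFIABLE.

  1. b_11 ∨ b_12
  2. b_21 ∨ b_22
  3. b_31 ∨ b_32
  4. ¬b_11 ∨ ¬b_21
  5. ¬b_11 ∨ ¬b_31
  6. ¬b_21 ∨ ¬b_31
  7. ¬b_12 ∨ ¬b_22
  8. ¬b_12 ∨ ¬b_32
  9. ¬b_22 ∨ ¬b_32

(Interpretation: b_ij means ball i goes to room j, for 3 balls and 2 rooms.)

UNSATISFIABLE

Suppose b_11 = True.
The clause (¬b_21) is unit, so b_21 = False.
The clause (b_22) is unit, so b_22 = True.
The clause (¬b_31) is unit, so b_31 = False.
The clause (b_32) is unit, so b_32 = True.
But (¬b_32) is also a unit clause — contradiction.
Undo b_11 and try b_11 = False.
The clause (b_12) is unit, so b_12 = True.
The clause (¬b_22) is unit, so b_22 = False.
The clause (b_21) is unit, so b_21 = True.
The clause (¬b_31) is unit, so b_31 = False.
The clause (b_32) is unit, so b_32 = True.
But (¬b_32) is also a unit clause — contradiction.
Both values of b_11 lead to a conflict.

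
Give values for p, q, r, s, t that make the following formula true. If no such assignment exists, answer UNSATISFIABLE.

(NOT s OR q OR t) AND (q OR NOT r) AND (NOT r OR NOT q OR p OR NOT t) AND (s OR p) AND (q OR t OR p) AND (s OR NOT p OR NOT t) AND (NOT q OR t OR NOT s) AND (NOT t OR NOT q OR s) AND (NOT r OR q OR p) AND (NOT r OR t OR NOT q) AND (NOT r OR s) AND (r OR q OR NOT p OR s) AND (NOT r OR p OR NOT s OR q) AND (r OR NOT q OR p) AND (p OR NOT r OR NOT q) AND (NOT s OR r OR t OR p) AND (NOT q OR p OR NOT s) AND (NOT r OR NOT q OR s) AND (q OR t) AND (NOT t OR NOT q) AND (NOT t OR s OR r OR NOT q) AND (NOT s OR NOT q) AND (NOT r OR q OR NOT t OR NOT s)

Case q = false:
From the singleton clause (NOT r), r = false.
From the singleton clause (t), t = true.
Case s = true:
Every clause is now satisfied; p is unconstrained.

p ↦ true,  q ↦ false,  r ↦ false,  s ↦ true,  t ↦ true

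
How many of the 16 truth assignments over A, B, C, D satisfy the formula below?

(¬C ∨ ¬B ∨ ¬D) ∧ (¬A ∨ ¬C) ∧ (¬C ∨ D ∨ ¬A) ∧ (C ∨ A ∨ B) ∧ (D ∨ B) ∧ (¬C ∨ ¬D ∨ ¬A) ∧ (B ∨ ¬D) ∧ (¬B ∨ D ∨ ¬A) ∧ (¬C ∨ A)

3

There are 2^4 = 16 truth assignments over (A, B, C, D).
Check each against the 9 clauses (columns in the order A, B, C, D):
  F F F F  ✗ fails (C ∨ A ∨ B)
  F F F T  ✗ fails (C ∨ A ∨ B)
  F F T F  ✗ fails (D ∨ B)
  F F T T  ✗ fails (B ∨ ¬D)
  F T F F  ✓ satisfies all
  F T F T  ✓ satisfies all
  F T T F  ✗ fails (¬C ∨ A)
  F T T T  ✗ fails (¬C ∨ ¬B ∨ ¬D)
  T F F F  ✗ fails (D ∨ B)
  T F F T  ✗ fails (B ∨ ¬D)
  T F T F  ✗ fails (¬A ∨ ¬C)
  T F T T  ✗ fails (¬A ∨ ¬C)
  T T F F  ✗ fails (¬B ∨ D ∨ ¬A)
  T T F T  ✓ satisfies all
  T T T F  ✗ fails (¬A ∨ ¬C)
  T T T T  ✗ fails (¬C ∨ ¬B ∨ ¬D)
3 of the 16 rows are models.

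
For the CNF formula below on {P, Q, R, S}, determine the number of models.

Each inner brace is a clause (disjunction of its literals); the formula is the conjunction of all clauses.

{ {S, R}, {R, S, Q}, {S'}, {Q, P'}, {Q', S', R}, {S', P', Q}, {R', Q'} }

1

There are 2^4 = 16 truth assignments over (P, Q, R, S).
Split on S. With S = 1, the clauses containing S are satisfied and S' drops from the rest; 0 of the 2^3 = 8 assignments to the other variables satisfy what remains.
With S = 0, by the same count on the reduced clause set, 1 assignment works.
Total: 0 + 1 = 1.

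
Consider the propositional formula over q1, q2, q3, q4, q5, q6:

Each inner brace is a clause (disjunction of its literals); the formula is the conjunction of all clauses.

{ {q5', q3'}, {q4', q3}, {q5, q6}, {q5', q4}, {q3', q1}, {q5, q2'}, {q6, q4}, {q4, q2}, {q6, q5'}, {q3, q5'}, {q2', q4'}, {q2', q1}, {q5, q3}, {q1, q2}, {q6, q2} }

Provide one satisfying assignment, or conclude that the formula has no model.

Try q5 = 0.
The clause (q6) is unit, so q6 = 1.
The clause (q2') is unit, so q2 = 0.
The clause (q4) is unit, so q4 = 1.
The clause (q3) is unit, so q3 = 1.
The clause (q1) is unit, so q1 = 1.
All clauses are satisfied.

q1 ↦ 1, q2 ↦ 0, q3 ↦ 1, q4 ↦ 1, q5 ↦ 0, q6 ↦ 1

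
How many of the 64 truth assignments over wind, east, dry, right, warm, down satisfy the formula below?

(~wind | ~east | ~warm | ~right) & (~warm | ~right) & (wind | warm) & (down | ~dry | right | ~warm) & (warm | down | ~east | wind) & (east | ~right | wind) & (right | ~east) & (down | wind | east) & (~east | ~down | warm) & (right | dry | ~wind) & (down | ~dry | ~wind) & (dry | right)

7

There are 2^6 = 64 truth assignments over (wind, east, dry, right, warm, down).
Split on east. With east = 1, the clauses containing east are satisfied and ~east drops from the rest; 1 of the 2^5 = 32 assignments to the other variables satisfy what remains.
With east = 0, by the same count on the reduced clause set, 6 assignments work.
(One model: wind=F, east=F, dry=T, right=F, warm=T, down=T.)
Total: 1 + 6 = 7.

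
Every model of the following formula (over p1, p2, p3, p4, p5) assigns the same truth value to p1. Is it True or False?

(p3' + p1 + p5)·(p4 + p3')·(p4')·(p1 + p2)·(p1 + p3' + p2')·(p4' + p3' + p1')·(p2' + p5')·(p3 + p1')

False

Suppose p1 = 1.
(p4') alone gives p4 = 0.
(p3') alone gives p3 = 0.
But (p3) is also a unit clause — contradiction.
So every satisfying assignment has p1 = False.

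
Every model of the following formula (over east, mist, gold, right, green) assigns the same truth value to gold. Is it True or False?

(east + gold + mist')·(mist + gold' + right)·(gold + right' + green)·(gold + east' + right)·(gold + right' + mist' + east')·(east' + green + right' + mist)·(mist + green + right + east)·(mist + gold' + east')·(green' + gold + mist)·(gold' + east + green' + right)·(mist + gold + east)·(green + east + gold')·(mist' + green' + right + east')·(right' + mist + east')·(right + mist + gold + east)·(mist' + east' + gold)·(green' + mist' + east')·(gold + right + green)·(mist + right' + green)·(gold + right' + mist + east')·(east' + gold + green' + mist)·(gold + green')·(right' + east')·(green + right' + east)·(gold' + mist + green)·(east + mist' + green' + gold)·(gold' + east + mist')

True

Suppose gold = 0.
(green') alone gives green = 0.
(right') alone gives right = 0.
Now (right) is unsatisfied and unit — conflict.
So every satisfying assignment has gold = True.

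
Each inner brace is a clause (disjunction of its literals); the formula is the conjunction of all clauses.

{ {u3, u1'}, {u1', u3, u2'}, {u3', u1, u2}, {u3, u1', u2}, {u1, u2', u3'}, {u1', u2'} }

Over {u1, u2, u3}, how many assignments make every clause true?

3

There are 2^3 = 8 truth assignments over (u1, u2, u3).
Check each against the 6 clauses (columns in the order u1, u2, u3):
  F F F  ✓ satisfies all
  F F T  ✗ fails (u3' + u1 + u2)
  F T F  ✓ satisfies all
  F T T  ✗ fails (u1 + u2' + u3')
  T F F  ✗ fails (u3 + u1')
  T F T  ✓ satisfies all
  T T F  ✗ fails (u3 + u1')
  T T T  ✗ fails (u1' + u2')
3 of the 8 rows are models.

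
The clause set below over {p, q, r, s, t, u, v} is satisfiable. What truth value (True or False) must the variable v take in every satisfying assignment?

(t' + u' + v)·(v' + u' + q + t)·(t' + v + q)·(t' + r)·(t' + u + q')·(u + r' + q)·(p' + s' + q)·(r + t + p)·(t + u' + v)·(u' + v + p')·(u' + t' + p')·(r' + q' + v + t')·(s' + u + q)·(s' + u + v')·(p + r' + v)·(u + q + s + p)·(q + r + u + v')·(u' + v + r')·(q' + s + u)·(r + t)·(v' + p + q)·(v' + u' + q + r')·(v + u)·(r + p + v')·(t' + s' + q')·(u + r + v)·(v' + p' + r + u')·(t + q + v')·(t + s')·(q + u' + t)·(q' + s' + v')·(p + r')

True

Suppose v = 0.
(u) alone gives u = 1.
(t') alone gives t = 0.
But (t) is also a unit clause — contradiction.
So every satisfying assignment has v = True.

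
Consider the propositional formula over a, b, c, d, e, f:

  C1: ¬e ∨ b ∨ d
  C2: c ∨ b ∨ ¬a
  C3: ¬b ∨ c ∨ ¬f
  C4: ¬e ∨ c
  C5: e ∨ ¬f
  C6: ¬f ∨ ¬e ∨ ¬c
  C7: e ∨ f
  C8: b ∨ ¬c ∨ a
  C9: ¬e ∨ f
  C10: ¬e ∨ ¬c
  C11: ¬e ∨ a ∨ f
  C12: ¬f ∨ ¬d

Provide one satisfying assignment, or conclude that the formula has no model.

UNSATISFIABLE

Branch on e: set e = False.
The clause (¬f) is unit, so f = False.
Now (f) is unsatisfied and unit — conflict.
So e must be the other value — set e = True.
The clause (c) is unit, so c = True.
Now (¬c) is unsatisfied and unit — conflict.
Neither e = True nor e = False works.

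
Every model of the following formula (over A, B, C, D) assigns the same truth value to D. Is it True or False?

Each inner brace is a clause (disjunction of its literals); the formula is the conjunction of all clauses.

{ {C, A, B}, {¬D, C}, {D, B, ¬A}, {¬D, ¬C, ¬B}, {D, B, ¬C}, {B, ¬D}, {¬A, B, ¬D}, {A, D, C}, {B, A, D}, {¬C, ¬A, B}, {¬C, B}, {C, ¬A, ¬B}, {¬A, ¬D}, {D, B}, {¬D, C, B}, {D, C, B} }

Suppose D = True.
Unit clause (C) forces C = True.
Unit clause (¬B) forces B = False.
That conflicts with the unit clause (B).
So every satisfying assignment has D = False.

False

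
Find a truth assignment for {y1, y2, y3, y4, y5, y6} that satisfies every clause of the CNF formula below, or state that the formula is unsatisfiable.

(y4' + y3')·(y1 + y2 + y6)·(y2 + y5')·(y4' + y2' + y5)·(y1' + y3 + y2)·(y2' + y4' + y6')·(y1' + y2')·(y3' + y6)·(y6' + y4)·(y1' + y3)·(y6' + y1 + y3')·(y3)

UNSATISFIABLE

From the singleton clause (y3), y3 = 1.
From the singleton clause (y4'), y4 = 0.
From the singleton clause (y6), y6 = 1.
Now (y6') is unsatisfied and unit — conflict.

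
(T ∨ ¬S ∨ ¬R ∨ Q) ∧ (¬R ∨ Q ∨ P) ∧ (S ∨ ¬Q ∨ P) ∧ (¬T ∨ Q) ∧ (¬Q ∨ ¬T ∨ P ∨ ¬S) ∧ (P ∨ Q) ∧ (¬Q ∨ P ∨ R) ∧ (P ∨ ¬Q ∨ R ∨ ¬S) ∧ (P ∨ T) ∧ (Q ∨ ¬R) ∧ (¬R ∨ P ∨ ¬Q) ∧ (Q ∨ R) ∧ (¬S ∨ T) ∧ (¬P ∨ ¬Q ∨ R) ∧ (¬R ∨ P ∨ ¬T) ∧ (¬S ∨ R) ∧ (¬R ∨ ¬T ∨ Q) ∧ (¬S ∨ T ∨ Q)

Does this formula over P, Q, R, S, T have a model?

Satisfiable

Case T = False:
From the singleton clause (P), P = True.
From the singleton clause (¬S), S = False.
Case Q = True:
From the singleton clause (R), R = True.
All clauses are satisfied.
A satisfying assignment: P ↦ True,  Q ↦ True,  R ↦ True,  S ↦ False,  T ↦ False.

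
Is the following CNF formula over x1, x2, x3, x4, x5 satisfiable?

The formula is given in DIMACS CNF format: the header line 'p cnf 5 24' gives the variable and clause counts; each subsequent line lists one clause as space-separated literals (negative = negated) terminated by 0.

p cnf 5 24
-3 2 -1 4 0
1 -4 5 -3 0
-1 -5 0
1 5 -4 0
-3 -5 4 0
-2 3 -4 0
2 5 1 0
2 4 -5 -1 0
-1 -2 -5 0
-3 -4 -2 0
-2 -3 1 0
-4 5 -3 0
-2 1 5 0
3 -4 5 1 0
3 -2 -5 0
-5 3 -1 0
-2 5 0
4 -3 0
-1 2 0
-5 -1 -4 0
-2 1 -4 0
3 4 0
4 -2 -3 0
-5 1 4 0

Yes, satisfiable

Case x1 = False:
Case x5 = True:
From the singleton clause (x4), x4 = True.
From the singleton clause (¬x2), x2 = False.
Every clause is now satisfied; x3 is unconstrained.
A satisfying assignment: x1=False; x2=False; x3=False; x4=True; x5=True.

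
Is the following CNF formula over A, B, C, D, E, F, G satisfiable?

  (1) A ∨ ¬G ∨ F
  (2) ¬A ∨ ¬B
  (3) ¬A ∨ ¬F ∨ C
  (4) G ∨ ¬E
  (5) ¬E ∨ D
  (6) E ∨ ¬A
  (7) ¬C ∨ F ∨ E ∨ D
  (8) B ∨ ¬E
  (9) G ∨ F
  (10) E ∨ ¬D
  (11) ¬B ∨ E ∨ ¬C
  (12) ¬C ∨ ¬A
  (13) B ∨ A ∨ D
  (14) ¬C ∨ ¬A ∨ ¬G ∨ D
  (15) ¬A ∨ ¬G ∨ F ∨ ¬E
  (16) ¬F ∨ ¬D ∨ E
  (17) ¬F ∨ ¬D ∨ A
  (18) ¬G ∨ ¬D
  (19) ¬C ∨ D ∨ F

Branch on A: set A = False.
Branch on G: set G = False.
The clause (¬E) is unit, so E = False.
The clause (F) is unit, so F = True.
The clause (¬D) is unit, so D = False.
The clause (B) is unit, so B = True.
The clause (¬C) is unit, so C = False.
This assignment satisfies each clause.
A satisfying assignment: A: False,  B: True,  C: False,  D: False,  E: False,  F: True,  G: False.

Satisfiable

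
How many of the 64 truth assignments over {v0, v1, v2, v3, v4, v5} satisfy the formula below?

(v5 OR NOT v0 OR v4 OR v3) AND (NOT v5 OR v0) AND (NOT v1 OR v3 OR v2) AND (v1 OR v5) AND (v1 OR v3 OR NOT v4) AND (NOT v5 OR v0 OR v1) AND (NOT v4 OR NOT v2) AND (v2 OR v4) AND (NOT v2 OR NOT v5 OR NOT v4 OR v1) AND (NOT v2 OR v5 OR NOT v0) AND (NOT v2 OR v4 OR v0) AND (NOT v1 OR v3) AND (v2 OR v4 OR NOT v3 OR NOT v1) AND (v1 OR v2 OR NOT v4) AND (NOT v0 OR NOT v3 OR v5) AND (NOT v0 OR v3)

There are 2^6 = 64 truth assignments over (v0, v1, v2, v3, v4, v5).
Split on v1. With v1 = true, the clauses containing v1 are satisfied and NOT v1 drops from the rest; 3 of the 2^5 = 32 assignments to the other variables satisfy what remains.
With v1 = false, by the same count on the reduced clause set, 1 assignment works.
(One model: v0=F, v1=T, v2=F, v3=T, v4=T, v5=F.)
Total: 3 + 1 = 4.

4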